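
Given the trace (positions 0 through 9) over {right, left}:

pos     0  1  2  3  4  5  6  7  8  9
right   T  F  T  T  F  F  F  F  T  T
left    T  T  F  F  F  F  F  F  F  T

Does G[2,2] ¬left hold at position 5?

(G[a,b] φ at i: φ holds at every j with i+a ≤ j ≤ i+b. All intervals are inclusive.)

True

Check ¬left at every j in [7,7]:
  j=7: true
All positions satisfy it → formula holds.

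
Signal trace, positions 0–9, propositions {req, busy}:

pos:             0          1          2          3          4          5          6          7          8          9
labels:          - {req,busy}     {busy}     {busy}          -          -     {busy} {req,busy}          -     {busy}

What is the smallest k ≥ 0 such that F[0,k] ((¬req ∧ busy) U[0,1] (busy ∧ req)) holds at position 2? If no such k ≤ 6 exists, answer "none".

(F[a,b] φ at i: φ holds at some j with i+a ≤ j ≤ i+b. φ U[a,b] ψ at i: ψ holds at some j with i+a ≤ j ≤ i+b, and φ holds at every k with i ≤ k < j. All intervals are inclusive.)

Scan j = 2,3,… for ((¬req ∧ busy) U[0,1] (busy ∧ req)):
  j=2: fails
  j=3: fails
  j=4: fails
  j=5: fails
  j=6: holds
First hit at j=6, so smallest k = 6-2 = 4.

4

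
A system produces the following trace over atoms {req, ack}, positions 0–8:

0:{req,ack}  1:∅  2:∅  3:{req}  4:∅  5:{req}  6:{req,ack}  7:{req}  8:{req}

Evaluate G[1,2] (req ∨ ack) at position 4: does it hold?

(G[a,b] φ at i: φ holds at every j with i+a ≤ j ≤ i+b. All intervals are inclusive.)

Yes

Check (req ∨ ack) at every j in [5,6]:
  j=5: true
  j=6: true
All positions satisfy it → formula holds.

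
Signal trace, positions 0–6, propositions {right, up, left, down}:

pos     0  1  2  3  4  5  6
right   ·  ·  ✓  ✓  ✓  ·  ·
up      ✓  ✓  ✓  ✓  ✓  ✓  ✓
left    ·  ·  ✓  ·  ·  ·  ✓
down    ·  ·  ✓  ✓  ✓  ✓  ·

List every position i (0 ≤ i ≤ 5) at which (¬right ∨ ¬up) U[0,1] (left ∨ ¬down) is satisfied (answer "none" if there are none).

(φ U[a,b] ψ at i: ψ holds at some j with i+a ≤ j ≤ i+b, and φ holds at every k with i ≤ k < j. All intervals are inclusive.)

Evaluate at each i in [0,5]:
  i=0: ✓ (rhs at j=0)
  i=1: ✓ (rhs at j=1)
  i=2: ✓ (rhs at j=2)
  i=3: ✗ (no rhs in [3,4])
  i=4: ✗ (no rhs in [4,5])
  i=5: ✓ (rhs at j=6; lhs holds on [5,5])

0, 1, 2, 5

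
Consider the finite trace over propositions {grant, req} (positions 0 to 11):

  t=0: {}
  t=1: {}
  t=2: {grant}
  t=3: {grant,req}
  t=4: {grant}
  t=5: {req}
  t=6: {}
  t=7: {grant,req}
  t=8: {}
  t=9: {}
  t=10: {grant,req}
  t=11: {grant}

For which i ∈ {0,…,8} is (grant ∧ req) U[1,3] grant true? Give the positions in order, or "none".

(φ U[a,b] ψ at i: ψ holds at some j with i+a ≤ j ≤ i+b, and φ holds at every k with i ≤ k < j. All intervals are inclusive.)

3

Evaluate at each i in [0,8]:
  i=0: ✗ (lhs fails at k=0 before rhs at j=2)
  i=1: ✗ (lhs fails at k=1 before rhs at j=2)
  i=2: ✗ (lhs fails at k=2 before rhs at j=3)
  i=3: ✓ (rhs at j=4; lhs holds on [3,3])
  i=4: ✗ (lhs fails at k=4 before rhs at j=7)
  i=5: ✗ (lhs fails at k=5 before rhs at j=7)
  i=6: ✗ (lhs fails at k=6 before rhs at j=7)
  i=7: ✗ (lhs fails at k=8 before rhs at j=10)
  i=8: ✗ (lhs fails at k=8 before rhs at j=10)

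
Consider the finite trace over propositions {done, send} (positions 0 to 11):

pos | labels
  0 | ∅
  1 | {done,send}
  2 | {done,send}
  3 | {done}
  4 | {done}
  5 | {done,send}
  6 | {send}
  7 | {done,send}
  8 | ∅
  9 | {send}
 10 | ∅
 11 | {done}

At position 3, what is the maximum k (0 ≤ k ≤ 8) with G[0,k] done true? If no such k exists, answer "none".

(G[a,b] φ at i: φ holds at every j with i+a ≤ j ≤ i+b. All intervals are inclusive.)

2

done must hold from j=3 onward; find where it first fails.
  j=3: holds
  j=4: holds
  j=5: holds
  j=6: fails
Holds on [3,5], so largest k = 2.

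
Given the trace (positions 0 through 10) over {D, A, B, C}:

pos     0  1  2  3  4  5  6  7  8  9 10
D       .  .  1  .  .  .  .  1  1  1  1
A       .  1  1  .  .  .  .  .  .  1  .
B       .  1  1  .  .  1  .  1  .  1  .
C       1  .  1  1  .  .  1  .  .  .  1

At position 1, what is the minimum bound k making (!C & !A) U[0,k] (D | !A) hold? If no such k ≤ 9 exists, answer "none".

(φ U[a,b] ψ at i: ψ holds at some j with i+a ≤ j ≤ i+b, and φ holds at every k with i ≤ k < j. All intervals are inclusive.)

Need earliest j ≥ 1 with (D | !A), and (!C & !A) at every k in [1,j-1].
  j=1: rhs fails.
  j=2: rhs holds but lhs fails at k=1.
  j=3: rhs holds but lhs fails at k=1.
  j=4: rhs holds but lhs fails at k=1.
  j=5: rhs holds but lhs fails at k=1.
  j=6: rhs holds but lhs fails at k=1.
  j=7: rhs holds but lhs fails at k=1.
  j=8: rhs holds but lhs fails at k=1.
  j=9: rhs holds but lhs fails at k=1.
  j=10: rhs holds but lhs fails at k=1.
No witness within the range → none.

none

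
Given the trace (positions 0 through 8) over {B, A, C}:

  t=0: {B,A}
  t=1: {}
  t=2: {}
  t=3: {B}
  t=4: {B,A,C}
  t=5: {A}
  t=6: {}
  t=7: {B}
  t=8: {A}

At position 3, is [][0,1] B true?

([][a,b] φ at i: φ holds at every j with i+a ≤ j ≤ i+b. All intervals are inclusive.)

Holds

Check B at every j in [3,4]:
  j=3: true
  j=4: true
All positions satisfy it → formula holds.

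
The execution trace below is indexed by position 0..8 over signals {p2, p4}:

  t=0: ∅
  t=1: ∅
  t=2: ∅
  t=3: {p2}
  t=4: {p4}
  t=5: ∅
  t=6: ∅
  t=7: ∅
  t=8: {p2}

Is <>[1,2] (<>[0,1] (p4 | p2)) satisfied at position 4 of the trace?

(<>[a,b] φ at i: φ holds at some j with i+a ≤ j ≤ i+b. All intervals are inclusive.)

Check <>[0,1] (p4 | p2) at each j in [5,6]:
  j=5: fails (none in [5,6])
  j=6: fails (none in [6,7])
No position in the window satisfies it → formula fails.

Does not hold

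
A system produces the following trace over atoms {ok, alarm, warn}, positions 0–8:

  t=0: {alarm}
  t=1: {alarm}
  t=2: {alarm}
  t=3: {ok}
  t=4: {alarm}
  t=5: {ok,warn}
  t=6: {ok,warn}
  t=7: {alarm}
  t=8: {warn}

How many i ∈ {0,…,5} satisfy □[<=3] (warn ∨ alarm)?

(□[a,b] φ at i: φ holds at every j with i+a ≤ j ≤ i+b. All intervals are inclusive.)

2

Evaluate at each i in [0,5]:
  i=0: ✗ (fails at j=3)
  i=1: ✗ (fails at j=3)
  i=2: ✗ (fails at j=3)
  i=3: ✗ (fails at j=3)
  i=4: ✓ (all of [4,7])
  i=5: ✓ (all of [5,8])
Positions where it holds: {4, 5} → 2.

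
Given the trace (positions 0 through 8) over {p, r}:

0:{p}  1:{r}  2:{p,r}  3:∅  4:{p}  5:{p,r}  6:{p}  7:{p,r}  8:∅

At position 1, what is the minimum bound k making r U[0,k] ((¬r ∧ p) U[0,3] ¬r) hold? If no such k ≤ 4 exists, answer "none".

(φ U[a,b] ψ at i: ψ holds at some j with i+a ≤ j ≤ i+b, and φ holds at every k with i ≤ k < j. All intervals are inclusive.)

Need earliest j ≥ 1 with ((¬r ∧ p) U[0,3] ¬r), and r at every k in [1,j-1].
  j=1: rhs fails.
  j=2: rhs fails.
  j=3: rhs holds; lhs holds on [1,2]. k = 2.

2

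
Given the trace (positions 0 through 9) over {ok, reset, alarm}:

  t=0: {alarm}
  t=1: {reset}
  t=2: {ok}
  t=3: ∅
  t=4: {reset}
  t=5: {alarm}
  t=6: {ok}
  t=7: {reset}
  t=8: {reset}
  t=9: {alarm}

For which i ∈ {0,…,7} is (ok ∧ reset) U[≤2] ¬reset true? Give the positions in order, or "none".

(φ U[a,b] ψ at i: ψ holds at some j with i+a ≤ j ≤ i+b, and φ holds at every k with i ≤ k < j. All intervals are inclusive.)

0, 2, 3, 5, 6

Evaluate at each i in [0,7]:
  i=0: ✓ (rhs at j=0)
  i=1: ✗ (lhs fails at k=1 before rhs at j=2)
  i=2: ✓ (rhs at j=2)
  i=3: ✓ (rhs at j=3)
  i=4: ✗ (lhs fails at k=4 before rhs at j=5)
  i=5: ✓ (rhs at j=5)
  i=6: ✓ (rhs at j=6)
  i=7: ✗ (lhs fails at k=7 before rhs at j=9)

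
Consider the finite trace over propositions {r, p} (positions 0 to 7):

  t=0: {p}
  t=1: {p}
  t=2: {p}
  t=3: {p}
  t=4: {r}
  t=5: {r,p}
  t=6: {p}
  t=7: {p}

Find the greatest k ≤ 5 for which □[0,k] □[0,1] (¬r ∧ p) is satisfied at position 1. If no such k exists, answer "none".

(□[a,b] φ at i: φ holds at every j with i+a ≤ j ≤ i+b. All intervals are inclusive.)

□[0,1] (¬r ∧ p) must hold from j=1 onward; find where it first fails.
  j=1: holds
  j=2: holds
  j=3: fails
Holds on [1,2], so largest k = 1.

1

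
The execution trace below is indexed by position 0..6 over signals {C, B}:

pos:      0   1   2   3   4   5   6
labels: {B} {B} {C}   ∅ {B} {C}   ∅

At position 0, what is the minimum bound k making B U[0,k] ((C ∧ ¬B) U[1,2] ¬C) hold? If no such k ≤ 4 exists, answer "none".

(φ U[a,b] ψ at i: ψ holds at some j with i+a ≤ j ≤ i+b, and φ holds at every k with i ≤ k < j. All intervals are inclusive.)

Need earliest j ≥ 0 with ((C ∧ ¬B) U[1,2] ¬C), and B at every k in [0,j-1].
  j=0: rhs fails.
  j=1: rhs fails.
  j=2: rhs holds; lhs holds on [0,1]. k = 2.

2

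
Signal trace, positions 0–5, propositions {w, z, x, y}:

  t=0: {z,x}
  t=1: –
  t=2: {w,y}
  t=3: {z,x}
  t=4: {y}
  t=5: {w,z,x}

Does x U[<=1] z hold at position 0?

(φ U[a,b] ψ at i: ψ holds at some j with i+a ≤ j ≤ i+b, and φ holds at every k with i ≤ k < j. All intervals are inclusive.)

Yes

Need some j in [0,1] with z, and x at every k in [0,j-1].
  j=0: z holds; no prefix to check → satisfied.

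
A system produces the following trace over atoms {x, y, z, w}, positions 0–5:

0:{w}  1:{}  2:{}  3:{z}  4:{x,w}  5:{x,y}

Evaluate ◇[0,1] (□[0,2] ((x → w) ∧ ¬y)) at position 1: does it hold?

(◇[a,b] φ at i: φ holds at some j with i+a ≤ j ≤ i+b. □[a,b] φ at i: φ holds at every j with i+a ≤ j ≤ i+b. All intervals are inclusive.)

Holds

Check □[0,2] ((x → w) ∧ ¬y) at each j in [1,2]:
  j=1: holds on [1,3]
  j=2: holds on [2,4]
Found at j=1 → formula holds.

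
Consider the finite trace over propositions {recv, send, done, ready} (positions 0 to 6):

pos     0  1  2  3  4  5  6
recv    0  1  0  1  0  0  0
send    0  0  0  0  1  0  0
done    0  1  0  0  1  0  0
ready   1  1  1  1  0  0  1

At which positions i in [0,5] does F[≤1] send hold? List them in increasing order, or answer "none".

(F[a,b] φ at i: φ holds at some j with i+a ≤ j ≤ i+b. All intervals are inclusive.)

3, 4

Evaluate at each i in [0,5]:
  i=0: ✗ (none in [0,1])
  i=1: ✗ (none in [1,2])
  i=2: ✗ (none in [2,3])
  i=3: ✓ (witness j=4)
  i=4: ✓ (witness j=4)
  i=5: ✗ (none in [5,6])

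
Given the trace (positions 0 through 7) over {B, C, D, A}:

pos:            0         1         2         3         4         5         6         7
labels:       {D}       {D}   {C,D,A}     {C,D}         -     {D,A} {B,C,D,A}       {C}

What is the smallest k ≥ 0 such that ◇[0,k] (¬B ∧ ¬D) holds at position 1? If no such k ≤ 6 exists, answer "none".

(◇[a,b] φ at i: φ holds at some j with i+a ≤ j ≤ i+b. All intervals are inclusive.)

Scan j = 1,2,… for (¬B ∧ ¬D):
  j=1: fails
  j=2: fails
  j=3: fails
  j=4: holds
First hit at j=4, so smallest k = 4-1 = 3.

3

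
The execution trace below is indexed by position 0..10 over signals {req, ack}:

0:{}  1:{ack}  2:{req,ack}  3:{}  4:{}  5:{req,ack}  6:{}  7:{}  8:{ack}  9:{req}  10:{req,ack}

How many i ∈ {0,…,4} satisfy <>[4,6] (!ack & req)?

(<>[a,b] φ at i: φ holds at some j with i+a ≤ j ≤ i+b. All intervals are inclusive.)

2

Evaluate at each i in [0,4]:
  i=0: ✗ (none in [4,6])
  i=1: ✗ (none in [5,7])
  i=2: ✗ (none in [6,8])
  i=3: ✓ (witness j=9)
  i=4: ✓ (witness j=9)
Positions where it holds: {3, 4} → 2.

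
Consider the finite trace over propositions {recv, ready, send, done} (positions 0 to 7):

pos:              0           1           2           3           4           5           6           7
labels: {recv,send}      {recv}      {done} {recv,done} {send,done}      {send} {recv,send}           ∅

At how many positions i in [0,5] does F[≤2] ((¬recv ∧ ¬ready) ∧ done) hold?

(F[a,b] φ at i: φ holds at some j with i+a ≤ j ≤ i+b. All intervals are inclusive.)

5

Evaluate at each i in [0,5]:
  i=0: ✓ (witness j=2)
  i=1: ✓ (witness j=2)
  i=2: ✓ (witness j=2)
  i=3: ✓ (witness j=4)
  i=4: ✓ (witness j=4)
  i=5: ✗ (none in [5,7])
Positions where it holds: {0, 1, 2, 3, 4} → 5.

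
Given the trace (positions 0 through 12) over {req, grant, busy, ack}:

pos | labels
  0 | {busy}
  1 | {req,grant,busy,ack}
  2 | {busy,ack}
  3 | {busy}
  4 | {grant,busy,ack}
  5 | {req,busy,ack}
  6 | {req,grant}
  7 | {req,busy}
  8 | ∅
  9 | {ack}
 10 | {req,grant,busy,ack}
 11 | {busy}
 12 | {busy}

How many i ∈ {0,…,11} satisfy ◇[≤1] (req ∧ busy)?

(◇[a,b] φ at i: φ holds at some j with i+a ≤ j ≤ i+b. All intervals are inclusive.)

8

Evaluate at each i in [0,11]:
  i=0: ✓ (witness j=1)
  i=1: ✓ (witness j=1)
  i=2: ✗ (none in [2,3])
  i=3: ✗ (none in [3,4])
  i=4: ✓ (witness j=5)
  i=5: ✓ (witness j=5)
  i=6: ✓ (witness j=7)
  i=7: ✓ (witness j=7)
  i=8: ✗ (none in [8,9])
  i=9: ✓ (witness j=10)
  i=10: ✓ (witness j=10)
  i=11: ✗ (none in [11,12])
Positions where it holds: {0, 1, 4, 5, 6, 7, 9, 10} → 8.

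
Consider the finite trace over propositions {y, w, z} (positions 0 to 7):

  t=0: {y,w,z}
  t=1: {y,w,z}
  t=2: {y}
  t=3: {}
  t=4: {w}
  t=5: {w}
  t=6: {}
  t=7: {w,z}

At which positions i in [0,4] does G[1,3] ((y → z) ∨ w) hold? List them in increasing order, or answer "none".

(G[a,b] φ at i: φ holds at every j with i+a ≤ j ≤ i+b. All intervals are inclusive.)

2, 3, 4

Evaluate at each i in [0,4]:
  i=0: ✗ (fails at j=2)
  i=1: ✗ (fails at j=2)
  i=2: ✓ (all of [3,5])
  i=3: ✓ (all of [4,6])
  i=4: ✓ (all of [5,7])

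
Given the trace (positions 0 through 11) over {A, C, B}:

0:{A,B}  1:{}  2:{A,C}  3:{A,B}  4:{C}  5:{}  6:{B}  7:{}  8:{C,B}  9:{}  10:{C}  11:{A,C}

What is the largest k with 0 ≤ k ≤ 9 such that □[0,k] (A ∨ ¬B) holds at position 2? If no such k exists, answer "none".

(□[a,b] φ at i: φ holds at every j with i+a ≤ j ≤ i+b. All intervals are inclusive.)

3

(A ∨ ¬B) must hold from j=2 onward; find where it first fails.
  j=2: holds
  j=3: holds
  j=4: holds
  j=5: holds
  j=6: fails
Holds on [2,5], so largest k = 3.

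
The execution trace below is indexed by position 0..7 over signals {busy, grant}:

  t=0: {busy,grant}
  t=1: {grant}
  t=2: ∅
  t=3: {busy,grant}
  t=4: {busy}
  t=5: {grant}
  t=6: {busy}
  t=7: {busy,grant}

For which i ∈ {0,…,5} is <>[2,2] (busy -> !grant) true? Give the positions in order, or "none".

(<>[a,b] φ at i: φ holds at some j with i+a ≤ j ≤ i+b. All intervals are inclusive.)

0, 2, 3, 4

Evaluate at each i in [0,5]:
  i=0: ✓ (witness j=2)
  i=1: ✗ (none in [3,3])
  i=2: ✓ (witness j=4)
  i=3: ✓ (witness j=5)
  i=4: ✓ (witness j=6)
  i=5: ✗ (none in [7,7])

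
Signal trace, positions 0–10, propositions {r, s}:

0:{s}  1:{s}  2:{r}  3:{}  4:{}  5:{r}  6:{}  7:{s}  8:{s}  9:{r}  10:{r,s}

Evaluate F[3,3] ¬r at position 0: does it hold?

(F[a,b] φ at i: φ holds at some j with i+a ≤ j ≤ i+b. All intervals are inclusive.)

Check ¬r at each j in [3,3]:
  j=3: true
Found at j=3 → formula holds.

Yes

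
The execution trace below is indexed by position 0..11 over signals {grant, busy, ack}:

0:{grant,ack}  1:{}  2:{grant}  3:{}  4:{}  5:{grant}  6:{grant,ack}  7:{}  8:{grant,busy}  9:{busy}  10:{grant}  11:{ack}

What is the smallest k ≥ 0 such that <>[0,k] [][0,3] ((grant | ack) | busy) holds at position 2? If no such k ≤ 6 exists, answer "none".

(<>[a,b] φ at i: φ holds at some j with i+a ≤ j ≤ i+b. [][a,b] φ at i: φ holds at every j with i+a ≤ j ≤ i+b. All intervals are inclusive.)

6

Scan j = 2,3,… for [][0,3] ((grant | ack) | busy):
  j=2: fails
  j=3: fails
  j=4: fails
  j=5: fails
  j=6: fails
  j=7: fails
  j=8: holds
First hit at j=8, so smallest k = 8-2 = 6.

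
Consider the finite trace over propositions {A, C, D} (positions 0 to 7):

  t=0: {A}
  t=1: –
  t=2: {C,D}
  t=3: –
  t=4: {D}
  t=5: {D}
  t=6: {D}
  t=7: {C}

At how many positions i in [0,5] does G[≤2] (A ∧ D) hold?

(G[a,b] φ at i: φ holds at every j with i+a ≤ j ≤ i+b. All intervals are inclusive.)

0

Evaluate at each i in [0,5]:
  i=0: ✗ (fails at j=0)
  i=1: ✗ (fails at j=1)
  i=2: ✗ (fails at j=2)
  i=3: ✗ (fails at j=3)
  i=4: ✗ (fails at j=4)
  i=5: ✗ (fails at j=5)
Positions where it holds: {} → 0.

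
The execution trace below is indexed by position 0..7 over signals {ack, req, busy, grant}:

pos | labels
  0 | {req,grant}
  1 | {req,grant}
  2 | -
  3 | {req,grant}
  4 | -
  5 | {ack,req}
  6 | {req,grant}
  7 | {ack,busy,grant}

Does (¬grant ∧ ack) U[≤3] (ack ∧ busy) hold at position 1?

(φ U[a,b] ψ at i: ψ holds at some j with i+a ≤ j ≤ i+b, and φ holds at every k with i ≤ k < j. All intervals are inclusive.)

Need some j in [1,4] with (ack ∧ busy), and (¬grant ∧ ack) at every k in [1,j-1].
  j=1: (ack ∧ busy) false.
  j=2: (ack ∧ busy) false.
  j=3: (ack ∧ busy) false.
  j=4: (ack ∧ busy) false.
No j in the window works → until fails.

Does not hold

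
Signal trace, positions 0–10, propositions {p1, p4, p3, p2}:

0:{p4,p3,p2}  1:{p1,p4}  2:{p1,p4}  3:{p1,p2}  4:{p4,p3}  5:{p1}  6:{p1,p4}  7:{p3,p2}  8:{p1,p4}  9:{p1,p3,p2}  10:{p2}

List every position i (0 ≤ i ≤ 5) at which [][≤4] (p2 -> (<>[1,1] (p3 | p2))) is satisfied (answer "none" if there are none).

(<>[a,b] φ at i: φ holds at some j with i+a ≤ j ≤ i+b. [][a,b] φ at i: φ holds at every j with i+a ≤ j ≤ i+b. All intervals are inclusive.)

1, 2

Evaluate at each i in [0,5]:
  i=0: ✗ (fails at j=0)
  i=1: ✓ (all of [1,5])
  i=2: ✓ (all of [2,6])
  i=3: ✗ (fails at j=7)
  i=4: ✗ (fails at j=7)
  i=5: ✗ (fails at j=7)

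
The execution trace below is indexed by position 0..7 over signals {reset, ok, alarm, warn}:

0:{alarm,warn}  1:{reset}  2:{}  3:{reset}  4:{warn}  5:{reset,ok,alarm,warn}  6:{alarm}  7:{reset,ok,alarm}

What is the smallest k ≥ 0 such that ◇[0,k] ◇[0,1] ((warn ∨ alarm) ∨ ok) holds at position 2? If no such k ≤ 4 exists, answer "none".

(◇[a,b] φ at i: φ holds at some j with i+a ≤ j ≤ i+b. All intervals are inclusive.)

1

Scan j = 2,3,… for ◇[0,1] ((warn ∨ alarm) ∨ ok):
  j=2: fails
  j=3: holds
First hit at j=3, so smallest k = 3-2 = 1.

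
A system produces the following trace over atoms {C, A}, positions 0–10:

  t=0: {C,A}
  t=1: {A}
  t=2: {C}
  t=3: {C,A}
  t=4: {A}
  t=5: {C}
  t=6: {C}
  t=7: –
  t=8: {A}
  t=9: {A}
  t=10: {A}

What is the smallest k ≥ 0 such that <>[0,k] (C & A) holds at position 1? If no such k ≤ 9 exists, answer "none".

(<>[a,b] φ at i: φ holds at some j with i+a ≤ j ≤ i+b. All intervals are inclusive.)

Scan j = 1,2,… for (C & A):
  j=1: fails
  j=2: fails
  j=3: holds
First hit at j=3, so smallest k = 3-1 = 2.

2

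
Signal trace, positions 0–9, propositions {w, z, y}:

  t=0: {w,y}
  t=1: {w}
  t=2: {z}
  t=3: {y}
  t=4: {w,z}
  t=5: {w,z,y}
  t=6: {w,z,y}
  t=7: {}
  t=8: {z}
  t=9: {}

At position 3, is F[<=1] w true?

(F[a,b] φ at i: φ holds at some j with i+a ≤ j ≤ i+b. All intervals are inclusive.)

Check w at each j in [3,4]:
  j=3: false
  j=4: true
Found at j=4 → formula holds.

True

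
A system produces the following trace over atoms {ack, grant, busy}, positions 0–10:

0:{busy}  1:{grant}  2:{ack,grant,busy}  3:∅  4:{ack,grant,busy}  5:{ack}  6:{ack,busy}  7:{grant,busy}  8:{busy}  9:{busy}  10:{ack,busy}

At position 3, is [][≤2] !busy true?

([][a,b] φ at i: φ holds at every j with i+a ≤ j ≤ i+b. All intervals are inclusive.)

Does not hold

Check !busy at every j in [3,5]:
  j=3: true
  j=4: false
  j=5: true
Fails at j=4 → formula fails.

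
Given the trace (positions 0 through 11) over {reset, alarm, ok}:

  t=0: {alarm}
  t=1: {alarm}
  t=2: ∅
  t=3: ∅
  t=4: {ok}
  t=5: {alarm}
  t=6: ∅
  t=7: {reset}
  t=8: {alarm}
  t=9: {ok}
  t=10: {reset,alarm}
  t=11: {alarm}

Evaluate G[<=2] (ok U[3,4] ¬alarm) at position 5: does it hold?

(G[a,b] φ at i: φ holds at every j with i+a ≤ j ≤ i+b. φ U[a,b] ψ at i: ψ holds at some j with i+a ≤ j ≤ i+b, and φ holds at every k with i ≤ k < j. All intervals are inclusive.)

No

Check (ok U[3,4] ¬alarm) at every j in [5,7]:
  j=5: fails
  j=6: fails
  j=7: fails
Fails at j=5 → formula fails.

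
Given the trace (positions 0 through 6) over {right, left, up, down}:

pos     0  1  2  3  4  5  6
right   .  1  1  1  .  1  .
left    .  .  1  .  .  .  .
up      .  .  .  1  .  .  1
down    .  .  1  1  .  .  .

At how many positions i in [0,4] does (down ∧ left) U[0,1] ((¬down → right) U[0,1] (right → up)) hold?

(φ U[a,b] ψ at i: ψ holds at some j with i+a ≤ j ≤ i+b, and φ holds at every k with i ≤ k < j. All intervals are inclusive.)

Evaluate at each i in [0,4]:
  i=0: ✓ (rhs at j=0)
  i=1: ✗ (lhs fails at k=1 before rhs at j=2)
  i=2: ✓ (rhs at j=2)
  i=3: ✓ (rhs at j=3)
  i=4: ✓ (rhs at j=4)
Positions where it holds: {0, 2, 3, 4} → 4.

4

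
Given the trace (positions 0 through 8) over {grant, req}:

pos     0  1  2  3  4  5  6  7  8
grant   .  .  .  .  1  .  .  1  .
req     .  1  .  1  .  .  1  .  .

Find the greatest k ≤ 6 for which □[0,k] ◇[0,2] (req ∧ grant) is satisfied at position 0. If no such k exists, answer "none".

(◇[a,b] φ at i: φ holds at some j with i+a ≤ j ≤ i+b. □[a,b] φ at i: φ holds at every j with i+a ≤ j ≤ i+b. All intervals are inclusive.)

◇[0,2] (req ∧ grant) must hold from j=0 onward; find where it first fails.
  j=0: fails → no k works.

none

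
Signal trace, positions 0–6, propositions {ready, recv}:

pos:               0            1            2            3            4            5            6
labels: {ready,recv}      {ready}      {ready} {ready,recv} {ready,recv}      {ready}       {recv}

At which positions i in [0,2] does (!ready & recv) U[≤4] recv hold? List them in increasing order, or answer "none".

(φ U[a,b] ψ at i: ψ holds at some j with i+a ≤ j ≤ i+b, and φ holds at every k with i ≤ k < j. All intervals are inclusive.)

Evaluate at each i in [0,2]:
  i=0: ✓ (rhs at j=0)
  i=1: ✗ (lhs fails at k=1 before rhs at j=3)
  i=2: ✗ (lhs fails at k=2 before rhs at j=3)

0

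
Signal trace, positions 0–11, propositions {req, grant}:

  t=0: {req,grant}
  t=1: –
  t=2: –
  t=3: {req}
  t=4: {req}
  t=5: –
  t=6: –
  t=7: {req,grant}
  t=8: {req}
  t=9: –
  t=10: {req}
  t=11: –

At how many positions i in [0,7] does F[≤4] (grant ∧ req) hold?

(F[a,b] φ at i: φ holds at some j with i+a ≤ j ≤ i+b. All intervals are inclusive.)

6

Evaluate at each i in [0,7]:
  i=0: ✓ (witness j=0)
  i=1: ✗ (none in [1,5])
  i=2: ✗ (none in [2,6])
  i=3: ✓ (witness j=7)
  i=4: ✓ (witness j=7)
  i=5: ✓ (witness j=7)
  i=6: ✓ (witness j=7)
  i=7: ✓ (witness j=7)
Positions where it holds: {0, 3, 4, 5, 6, 7} → 6.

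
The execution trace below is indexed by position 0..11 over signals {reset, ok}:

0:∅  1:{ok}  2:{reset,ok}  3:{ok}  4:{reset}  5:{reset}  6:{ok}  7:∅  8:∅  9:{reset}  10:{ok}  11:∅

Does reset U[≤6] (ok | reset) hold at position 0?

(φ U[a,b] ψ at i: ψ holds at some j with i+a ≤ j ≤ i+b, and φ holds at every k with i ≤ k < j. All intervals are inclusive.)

False

Need some j in [0,6] with (ok | reset), and reset at every k in [0,j-1].
  j=0: (ok | reset) false.
  j=1: (ok | reset) holds, but reset fails at k=0 → not this j.
  j=2: (ok | reset) holds, but reset fails at k=0 → not this j.
  j=3: (ok | reset) holds, but reset fails at k=0 → not this j.
  j=4: (ok | reset) holds, but reset fails at k=0 → not this j.
  j=5: (ok | reset) holds, but reset fails at k=0 → not this j.
  j=6: (ok | reset) holds, but reset fails at k=0 → not this j.
No j in the window works → until fails.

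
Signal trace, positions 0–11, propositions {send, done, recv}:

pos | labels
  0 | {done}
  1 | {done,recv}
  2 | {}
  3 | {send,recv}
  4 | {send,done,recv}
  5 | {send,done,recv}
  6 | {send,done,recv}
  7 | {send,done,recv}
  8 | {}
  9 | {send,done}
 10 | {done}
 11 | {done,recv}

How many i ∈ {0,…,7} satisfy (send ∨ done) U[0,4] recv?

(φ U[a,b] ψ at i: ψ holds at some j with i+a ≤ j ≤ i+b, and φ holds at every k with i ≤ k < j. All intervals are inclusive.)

Evaluate at each i in [0,7]:
  i=0: ✓ (rhs at j=1; lhs holds on [0,0])
  i=1: ✓ (rhs at j=1)
  i=2: ✗ (lhs fails at k=2 before rhs at j=3)
  i=3: ✓ (rhs at j=3)
  i=4: ✓ (rhs at j=4)
  i=5: ✓ (rhs at j=5)
  i=6: ✓ (rhs at j=6)
  i=7: ✓ (rhs at j=7)
Positions where it holds: {0, 1, 3, 4, 5, 6, 7} → 7.

7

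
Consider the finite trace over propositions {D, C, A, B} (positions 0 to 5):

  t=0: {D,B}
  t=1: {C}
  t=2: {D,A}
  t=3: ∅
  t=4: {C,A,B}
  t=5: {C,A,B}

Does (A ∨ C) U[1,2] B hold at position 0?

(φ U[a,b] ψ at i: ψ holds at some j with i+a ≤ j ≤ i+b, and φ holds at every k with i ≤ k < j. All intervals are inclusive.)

Need some j in [1,2] with B, and (A ∨ C) at every k in [0,j-1].
  j=1: B false.
  j=2: B false.
No j in the window works → until fails.

False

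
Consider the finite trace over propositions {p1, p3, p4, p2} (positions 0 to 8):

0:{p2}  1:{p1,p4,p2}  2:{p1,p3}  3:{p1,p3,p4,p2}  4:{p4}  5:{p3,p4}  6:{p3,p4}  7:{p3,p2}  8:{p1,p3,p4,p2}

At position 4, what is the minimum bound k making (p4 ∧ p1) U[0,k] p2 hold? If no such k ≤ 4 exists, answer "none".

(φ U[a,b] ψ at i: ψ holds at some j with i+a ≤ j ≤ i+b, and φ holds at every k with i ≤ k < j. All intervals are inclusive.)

Need earliest j ≥ 4 with p2, and (p4 ∧ p1) at every k in [4,j-1].
  j=4: rhs fails.
  j=5: rhs fails.
  j=6: rhs fails.
  j=7: rhs holds but lhs fails at k=4.
  j=8: rhs holds but lhs fails at k=4.
No witness within the range → none.

none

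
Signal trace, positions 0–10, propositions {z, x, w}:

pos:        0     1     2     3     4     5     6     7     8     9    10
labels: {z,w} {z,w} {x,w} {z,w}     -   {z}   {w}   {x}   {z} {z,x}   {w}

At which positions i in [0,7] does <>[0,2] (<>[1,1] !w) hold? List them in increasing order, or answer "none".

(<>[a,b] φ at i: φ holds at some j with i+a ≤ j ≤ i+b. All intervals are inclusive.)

1, 2, 3, 4, 5, 6, 7

Evaluate at each i in [0,7]:
  i=0: ✗ (none in [0,2])
  i=1: ✓ (witness j=3)
  i=2: ✓ (witness j=3)
  i=3: ✓ (witness j=3)
  i=4: ✓ (witness j=4)
  i=5: ✓ (witness j=6)
  i=6: ✓ (witness j=6)
  i=7: ✓ (witness j=7)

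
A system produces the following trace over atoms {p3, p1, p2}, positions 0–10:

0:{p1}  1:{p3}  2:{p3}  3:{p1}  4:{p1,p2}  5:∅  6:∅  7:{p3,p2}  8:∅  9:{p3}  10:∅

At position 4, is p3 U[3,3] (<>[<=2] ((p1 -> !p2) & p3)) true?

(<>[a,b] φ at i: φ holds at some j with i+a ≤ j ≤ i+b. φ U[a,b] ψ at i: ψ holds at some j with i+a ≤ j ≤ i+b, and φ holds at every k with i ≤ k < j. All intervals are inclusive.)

Need some j in [7,7] with <>[<=2] ((p1 -> !p2) & p3), and p3 at every k in [4,j-1].
  j=7: <>[<=2] ((p1 -> !p2) & p3) holds, but p3 fails at k=4 → not this j.
No j in the window works → until fails.

False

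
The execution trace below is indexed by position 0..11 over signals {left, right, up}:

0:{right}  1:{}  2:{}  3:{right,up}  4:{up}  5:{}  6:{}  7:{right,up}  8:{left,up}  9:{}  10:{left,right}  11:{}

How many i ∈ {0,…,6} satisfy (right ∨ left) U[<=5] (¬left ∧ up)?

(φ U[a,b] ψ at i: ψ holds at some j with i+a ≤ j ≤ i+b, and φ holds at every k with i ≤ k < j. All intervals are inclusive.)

2

Evaluate at each i in [0,6]:
  i=0: ✗ (lhs fails at k=1 before rhs at j=3)
  i=1: ✗ (lhs fails at k=1 before rhs at j=3)
  i=2: ✗ (lhs fails at k=2 before rhs at j=3)
  i=3: ✓ (rhs at j=3)
  i=4: ✓ (rhs at j=4)
  i=5: ✗ (lhs fails at k=5 before rhs at j=7)
  i=6: ✗ (lhs fails at k=6 before rhs at j=7)
Positions where it holds: {3, 4} → 2.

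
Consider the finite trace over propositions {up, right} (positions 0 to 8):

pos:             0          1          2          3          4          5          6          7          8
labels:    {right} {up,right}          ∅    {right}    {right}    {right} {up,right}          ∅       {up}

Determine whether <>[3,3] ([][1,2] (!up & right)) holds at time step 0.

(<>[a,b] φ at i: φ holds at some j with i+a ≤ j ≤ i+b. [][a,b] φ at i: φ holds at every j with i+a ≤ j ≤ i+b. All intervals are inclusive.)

True

Check [][1,2] (!up & right) at each j in [3,3]:
  j=3: holds on [4,5]
Found at j=3 → formula holds.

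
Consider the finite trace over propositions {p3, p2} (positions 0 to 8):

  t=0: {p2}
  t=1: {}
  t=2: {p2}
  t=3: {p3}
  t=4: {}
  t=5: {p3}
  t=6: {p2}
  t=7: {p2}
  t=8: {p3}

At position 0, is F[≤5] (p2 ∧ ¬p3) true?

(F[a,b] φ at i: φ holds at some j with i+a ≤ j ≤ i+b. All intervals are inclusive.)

Check (p2 ∧ ¬p3) at each j in [0,5]:
  j=0: true
  j=1: false
  j=2: true
  j=3: false
  j=4: false
  j=5: false
Found at j=0 → formula holds.

Yes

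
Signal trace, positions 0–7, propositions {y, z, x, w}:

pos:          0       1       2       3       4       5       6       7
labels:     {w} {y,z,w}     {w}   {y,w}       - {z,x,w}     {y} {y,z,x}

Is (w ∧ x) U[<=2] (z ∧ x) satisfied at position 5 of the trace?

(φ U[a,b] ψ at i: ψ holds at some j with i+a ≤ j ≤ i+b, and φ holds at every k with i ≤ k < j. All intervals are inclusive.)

Holds

Need some j in [5,7] with (z ∧ x), and (w ∧ x) at every k in [5,j-1].
  j=5: (z ∧ x) holds; no prefix to check → satisfied.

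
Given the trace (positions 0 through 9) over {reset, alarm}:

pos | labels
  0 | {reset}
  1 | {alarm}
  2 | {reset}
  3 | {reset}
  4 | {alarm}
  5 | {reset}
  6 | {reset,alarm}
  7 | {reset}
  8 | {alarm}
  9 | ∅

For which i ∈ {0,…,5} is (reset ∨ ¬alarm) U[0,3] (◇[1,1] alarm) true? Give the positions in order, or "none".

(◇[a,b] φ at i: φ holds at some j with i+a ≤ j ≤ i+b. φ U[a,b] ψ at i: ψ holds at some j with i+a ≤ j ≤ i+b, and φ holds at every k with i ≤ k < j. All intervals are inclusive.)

0, 2, 3, 5

Evaluate at each i in [0,5]:
  i=0: ✓ (rhs at j=0)
  i=1: ✗ (lhs fails at k=1 before rhs at j=3)
  i=2: ✓ (rhs at j=3; lhs holds on [2,2])
  i=3: ✓ (rhs at j=3)
  i=4: ✗ (lhs fails at k=4 before rhs at j=5)
  i=5: ✓ (rhs at j=5)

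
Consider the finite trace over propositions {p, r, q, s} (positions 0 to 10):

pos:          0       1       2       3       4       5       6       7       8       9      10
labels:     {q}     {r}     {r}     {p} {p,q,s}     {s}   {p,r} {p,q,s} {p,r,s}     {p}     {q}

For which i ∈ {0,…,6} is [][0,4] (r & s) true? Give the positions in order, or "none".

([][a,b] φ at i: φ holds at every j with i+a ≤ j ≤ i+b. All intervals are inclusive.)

none

Evaluate at each i in [0,6]:
  i=0: ✗ (fails at j=0)
  i=1: ✗ (fails at j=1)
  i=2: ✗ (fails at j=2)
  i=3: ✗ (fails at j=3)
  i=4: ✗ (fails at j=4)
  i=5: ✗ (fails at j=5)
  i=6: ✗ (fails at j=6)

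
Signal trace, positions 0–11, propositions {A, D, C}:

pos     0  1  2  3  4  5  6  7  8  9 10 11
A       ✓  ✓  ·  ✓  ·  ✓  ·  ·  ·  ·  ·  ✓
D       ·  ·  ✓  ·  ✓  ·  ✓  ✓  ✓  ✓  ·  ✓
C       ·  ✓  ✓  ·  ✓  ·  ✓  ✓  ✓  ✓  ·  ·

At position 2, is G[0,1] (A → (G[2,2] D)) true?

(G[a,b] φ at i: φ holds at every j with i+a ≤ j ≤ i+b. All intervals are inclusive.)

Check (A → (G[2,2] D)) at every j in [2,3]:
  j=2: antecedent false → ✓
  j=3: antecedent true; consequent fails at 5 → ✗
Fails at j=3 → formula fails.

Does not hold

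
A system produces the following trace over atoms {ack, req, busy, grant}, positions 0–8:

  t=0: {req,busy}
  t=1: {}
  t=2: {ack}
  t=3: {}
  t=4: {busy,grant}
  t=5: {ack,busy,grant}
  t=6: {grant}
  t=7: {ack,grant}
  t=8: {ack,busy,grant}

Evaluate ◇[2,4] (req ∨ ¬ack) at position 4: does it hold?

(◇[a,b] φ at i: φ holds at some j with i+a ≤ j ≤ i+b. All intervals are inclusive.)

Check (req ∨ ¬ack) at each j in [6,8]:
  j=6: true
  j=7: false
  j=8: false
Found at j=6 → formula holds.

Holds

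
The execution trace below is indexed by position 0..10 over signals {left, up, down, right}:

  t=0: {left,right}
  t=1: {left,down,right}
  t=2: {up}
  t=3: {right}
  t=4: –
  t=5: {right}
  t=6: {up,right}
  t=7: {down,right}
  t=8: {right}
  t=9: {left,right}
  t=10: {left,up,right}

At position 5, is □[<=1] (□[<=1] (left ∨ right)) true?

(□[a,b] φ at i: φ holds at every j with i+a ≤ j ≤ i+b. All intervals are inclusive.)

True

Check □[<=1] (left ∨ right) at every j in [5,6]:
  j=5: holds on [5,6]
  j=6: holds on [6,7]
All positions satisfy it → formula holds.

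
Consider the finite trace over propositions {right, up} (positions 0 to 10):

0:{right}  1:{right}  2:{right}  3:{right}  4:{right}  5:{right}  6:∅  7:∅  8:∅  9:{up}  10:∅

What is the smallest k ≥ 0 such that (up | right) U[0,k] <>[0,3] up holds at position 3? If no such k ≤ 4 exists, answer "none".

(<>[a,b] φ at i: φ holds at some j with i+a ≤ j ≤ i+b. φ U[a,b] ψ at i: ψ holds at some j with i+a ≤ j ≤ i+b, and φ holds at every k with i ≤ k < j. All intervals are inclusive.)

3

Need earliest j ≥ 3 with <>[0,3] up, and (up | right) at every k in [3,j-1].
  j=3: rhs fails.
  j=4: rhs fails.
  j=5: rhs fails.
  j=6: rhs holds; lhs holds on [3,5]. k = 3.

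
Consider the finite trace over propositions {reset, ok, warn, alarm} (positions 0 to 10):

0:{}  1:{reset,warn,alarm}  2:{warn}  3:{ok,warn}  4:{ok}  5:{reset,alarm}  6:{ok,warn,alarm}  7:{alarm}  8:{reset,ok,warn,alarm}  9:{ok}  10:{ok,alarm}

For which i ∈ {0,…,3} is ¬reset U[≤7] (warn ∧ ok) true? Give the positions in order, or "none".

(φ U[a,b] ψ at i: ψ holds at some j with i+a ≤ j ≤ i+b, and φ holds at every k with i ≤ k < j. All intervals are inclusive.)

Evaluate at each i in [0,3]:
  i=0: ✗ (lhs fails at k=1 before rhs at j=3)
  i=1: ✗ (lhs fails at k=1 before rhs at j=3)
  i=2: ✓ (rhs at j=3; lhs holds on [2,2])
  i=3: ✓ (rhs at j=3)

2, 3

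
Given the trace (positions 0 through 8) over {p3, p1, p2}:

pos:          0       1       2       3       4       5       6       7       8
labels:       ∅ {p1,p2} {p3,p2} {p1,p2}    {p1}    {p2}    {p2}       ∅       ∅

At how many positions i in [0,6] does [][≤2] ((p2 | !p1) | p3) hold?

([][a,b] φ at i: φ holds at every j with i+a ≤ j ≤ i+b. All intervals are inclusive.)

Evaluate at each i in [0,6]:
  i=0: ✓ (all of [0,2])
  i=1: ✓ (all of [1,3])
  i=2: ✗ (fails at j=4)
  i=3: ✗ (fails at j=4)
  i=4: ✗ (fails at j=4)
  i=5: ✓ (all of [5,7])
  i=6: ✓ (all of [6,8])
Positions where it holds: {0, 1, 5, 6} → 4.

4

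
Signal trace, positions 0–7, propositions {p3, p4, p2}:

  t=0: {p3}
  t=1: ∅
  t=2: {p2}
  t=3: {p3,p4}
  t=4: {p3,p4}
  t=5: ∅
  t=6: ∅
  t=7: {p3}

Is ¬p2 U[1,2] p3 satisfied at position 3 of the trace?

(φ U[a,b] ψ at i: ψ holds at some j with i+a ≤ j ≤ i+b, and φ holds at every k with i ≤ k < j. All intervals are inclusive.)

Need some j in [4,5] with p3, and ¬p2 at every k in [3,j-1].
  j=4: p3 holds; ¬p2 holds at every k in [3,3] → satisfied.

Holds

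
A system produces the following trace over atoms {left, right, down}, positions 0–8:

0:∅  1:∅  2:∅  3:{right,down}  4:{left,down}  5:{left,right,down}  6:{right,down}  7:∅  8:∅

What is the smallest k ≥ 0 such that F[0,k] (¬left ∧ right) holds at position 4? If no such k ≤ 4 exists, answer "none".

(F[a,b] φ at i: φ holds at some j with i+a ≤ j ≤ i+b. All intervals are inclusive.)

2

Scan j = 4,5,… for (¬left ∧ right):
  j=4: fails
  j=5: fails
  j=6: holds
First hit at j=6, so smallest k = 6-4 = 2.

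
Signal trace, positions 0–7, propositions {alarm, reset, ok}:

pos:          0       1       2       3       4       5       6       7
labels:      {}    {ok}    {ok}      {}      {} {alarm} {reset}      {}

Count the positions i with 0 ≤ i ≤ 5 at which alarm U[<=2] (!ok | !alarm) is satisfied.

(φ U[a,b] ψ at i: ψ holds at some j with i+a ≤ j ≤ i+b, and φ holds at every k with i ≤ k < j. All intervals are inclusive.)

6

Evaluate at each i in [0,5]:
  i=0: ✓ (rhs at j=0)
  i=1: ✓ (rhs at j=1)
  i=2: ✓ (rhs at j=2)
  i=3: ✓ (rhs at j=3)
  i=4: ✓ (rhs at j=4)
  i=5: ✓ (rhs at j=5)
Positions where it holds: {0, 1, 2, 3, 4, 5} → 6.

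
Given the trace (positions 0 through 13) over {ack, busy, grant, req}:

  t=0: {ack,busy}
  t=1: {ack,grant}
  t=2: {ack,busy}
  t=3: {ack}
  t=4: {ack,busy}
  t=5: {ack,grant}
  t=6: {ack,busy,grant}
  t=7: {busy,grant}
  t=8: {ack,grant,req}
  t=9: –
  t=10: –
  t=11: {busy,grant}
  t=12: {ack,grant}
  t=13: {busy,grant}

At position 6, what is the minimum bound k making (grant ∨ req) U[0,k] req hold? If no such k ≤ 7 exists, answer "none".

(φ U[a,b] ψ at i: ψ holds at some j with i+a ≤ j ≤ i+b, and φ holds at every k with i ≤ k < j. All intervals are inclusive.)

Need earliest j ≥ 6 with req, and (grant ∨ req) at every k in [6,j-1].
  j=6: rhs fails.
  j=7: rhs fails.
  j=8: rhs holds; lhs holds on [6,7]. k = 2.

2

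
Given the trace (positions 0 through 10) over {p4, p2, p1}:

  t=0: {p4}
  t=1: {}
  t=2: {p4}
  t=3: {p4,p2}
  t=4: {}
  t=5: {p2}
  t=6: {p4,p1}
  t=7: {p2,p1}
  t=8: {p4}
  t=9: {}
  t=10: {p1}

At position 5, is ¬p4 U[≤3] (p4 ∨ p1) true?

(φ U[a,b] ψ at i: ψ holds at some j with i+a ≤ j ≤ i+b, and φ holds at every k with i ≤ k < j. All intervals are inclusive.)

Yes

Need some j in [5,8] with (p4 ∨ p1), and ¬p4 at every k in [5,j-1].
  j=5: (p4 ∨ p1) false.
  j=6: (p4 ∨ p1) holds; ¬p4 holds at every k in [5,5] → satisfied.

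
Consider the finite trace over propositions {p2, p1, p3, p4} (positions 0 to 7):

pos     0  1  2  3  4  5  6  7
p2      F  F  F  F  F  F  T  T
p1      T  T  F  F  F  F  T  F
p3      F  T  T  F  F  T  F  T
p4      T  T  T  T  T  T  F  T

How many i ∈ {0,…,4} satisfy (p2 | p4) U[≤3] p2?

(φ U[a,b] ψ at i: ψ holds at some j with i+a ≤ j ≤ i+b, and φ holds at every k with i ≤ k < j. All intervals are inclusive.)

2

Evaluate at each i in [0,4]:
  i=0: ✗ (no rhs in [0,3])
  i=1: ✗ (no rhs in [1,4])
  i=2: ✗ (no rhs in [2,5])
  i=3: ✓ (rhs at j=6; lhs holds on [3,5])
  i=4: ✓ (rhs at j=6; lhs holds on [4,5])
Positions where it holds: {3, 4} → 2.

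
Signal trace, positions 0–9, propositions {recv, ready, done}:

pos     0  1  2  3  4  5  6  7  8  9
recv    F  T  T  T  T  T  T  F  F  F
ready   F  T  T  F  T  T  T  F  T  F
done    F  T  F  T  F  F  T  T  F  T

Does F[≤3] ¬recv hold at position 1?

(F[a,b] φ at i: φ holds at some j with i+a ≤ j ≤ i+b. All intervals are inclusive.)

Check ¬recv at each j in [1,4]:
  j=1: false
  j=2: false
  j=3: false
  j=4: false
No position in the window satisfies it → formula fails.

Does not hold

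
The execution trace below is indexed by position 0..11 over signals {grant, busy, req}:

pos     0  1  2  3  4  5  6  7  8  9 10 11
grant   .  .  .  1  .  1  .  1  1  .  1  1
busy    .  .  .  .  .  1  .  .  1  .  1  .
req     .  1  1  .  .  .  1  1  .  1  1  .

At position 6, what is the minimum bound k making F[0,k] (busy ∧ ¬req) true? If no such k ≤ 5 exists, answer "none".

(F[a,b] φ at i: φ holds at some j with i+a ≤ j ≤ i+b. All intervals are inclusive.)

Scan j = 6,7,… for (busy ∧ ¬req):
  j=6: fails
  j=7: fails
  j=8: holds
First hit at j=8, so smallest k = 8-6 = 2.

2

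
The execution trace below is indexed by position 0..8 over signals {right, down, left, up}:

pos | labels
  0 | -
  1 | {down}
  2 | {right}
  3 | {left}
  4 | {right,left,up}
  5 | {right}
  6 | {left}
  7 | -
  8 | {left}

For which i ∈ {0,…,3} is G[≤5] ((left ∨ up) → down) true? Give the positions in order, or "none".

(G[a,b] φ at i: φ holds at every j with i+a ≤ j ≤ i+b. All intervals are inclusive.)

none

Evaluate at each i in [0,3]:
  i=0: ✗ (fails at j=3)
  i=1: ✗ (fails at j=3)
  i=2: ✗ (fails at j=3)
  i=3: ✗ (fails at j=3)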